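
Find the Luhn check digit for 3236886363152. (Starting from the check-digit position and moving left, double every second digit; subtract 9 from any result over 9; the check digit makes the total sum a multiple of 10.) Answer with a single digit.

2

Partial digits right→left: 2 5 1 3 6 3 6 8 8 6 3 2 3
Double every second digit counting from the check-digit position (so the 1st, 3rd, 5th, ... of the partial from the right).
  doubled (with −9 where >9): 4 2 3 3 7 6 6 → sum 31
  kept as-is: 5 3 3 8 6 2 → sum 27
Total = 31 + 27 = 58.
Check digit = (10 − (58 mod 10)) mod 10 = 2.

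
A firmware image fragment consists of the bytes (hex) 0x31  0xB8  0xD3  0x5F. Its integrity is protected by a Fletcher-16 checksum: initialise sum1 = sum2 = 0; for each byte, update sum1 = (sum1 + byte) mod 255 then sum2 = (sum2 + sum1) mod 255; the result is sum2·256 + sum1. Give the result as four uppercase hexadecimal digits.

Running sums (mod 255):
  after byte 0 (0x31): sum1=49, sum2=49
  after byte 1 (0xB8): sum1=233, sum2=27
  after byte 2 (0xD3): sum1=189, sum2=216
  after byte 3 (0x5F): sum1=29, sum2=245
Checksum = sum2·256 + sum1 = 245·256 + 29 = 62749 = 0xF51D.

F51D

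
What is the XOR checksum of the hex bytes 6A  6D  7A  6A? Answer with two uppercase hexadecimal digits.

17

XOR the bytes together:
  start with 0x6A
  0x6A ⊕ 0x6D = 0x07
  0x07 ⊕ 0x7A = 0x7D
  0x7D ⊕ 0x6A = 0x17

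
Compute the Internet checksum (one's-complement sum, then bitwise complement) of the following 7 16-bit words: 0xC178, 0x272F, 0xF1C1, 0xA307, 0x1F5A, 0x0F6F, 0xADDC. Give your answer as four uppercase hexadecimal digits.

A5E8

One's-complement addition (fold any carry out of bit 15 back into bit 0):
  0xC178 + 0x272F = 0x0E8A7
  0xE8A7 + 0xF1C1 = 0x1DA68 → wrap carry → 0xDA69
  0xDA69 + 0xA307 = 0x17D70 → wrap carry → 0x7D71
  0x7D71 + 0x1F5A = 0x09CCB
  0x9CCB + 0x0F6F = 0x0AC3A
  0xAC3A + 0xADDC = 0x15A16 → wrap carry → 0x5A17
One's-complement sum = 0x5A17.
Checksum = ~0x5A17 & 0xFFFF = 0xA5E8.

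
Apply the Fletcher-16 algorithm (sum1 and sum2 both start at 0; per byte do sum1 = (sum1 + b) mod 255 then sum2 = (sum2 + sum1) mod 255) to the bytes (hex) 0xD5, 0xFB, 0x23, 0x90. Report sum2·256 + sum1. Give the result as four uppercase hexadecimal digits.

2285

Running sums (mod 255):
  after byte 0 (0xD5): sum1=213, sum2=213
  after byte 1 (0xFB): sum1=209, sum2=167
  after byte 2 (0x23): sum1=244, sum2=156
  after byte 3 (0x90): sum1=133, sum2=34
Checksum = sum2·256 + sum1 = 34·256 + 133 = 8837 = 0x2285.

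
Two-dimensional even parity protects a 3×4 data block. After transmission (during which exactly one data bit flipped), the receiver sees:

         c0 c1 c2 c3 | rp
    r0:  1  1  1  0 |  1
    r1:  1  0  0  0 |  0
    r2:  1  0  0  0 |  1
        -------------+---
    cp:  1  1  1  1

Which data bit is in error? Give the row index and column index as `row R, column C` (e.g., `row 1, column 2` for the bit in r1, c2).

row 1, column 3

Recompute each row's even parity and compare to rp:
  r0: data parity 1, sent rp 1 → ok
  r1: data parity 1, sent rp 0 → mismatch
  r2: data parity 1, sent rp 1 → ok
Recompute each column's even parity and compare to cp:
  c0: data parity 1, sent cp 1 → ok
  c1: data parity 1, sent cp 1 → ok
  c2: data parity 1, sent cp 1 → ok
  c3: data parity 0, sent cp 1 → mismatch
Exactly one row (r1) and one column (c3) fail → the flipped bit is at their intersection.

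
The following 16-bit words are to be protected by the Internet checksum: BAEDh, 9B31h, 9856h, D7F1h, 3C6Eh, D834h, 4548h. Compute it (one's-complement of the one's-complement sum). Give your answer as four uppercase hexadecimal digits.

DFAC

One's-complement addition (fold any carry out of bit 15 back into bit 0):
  0xBAED + 0x9B31 = 0x1561E → wrap carry → 0x561F
  0x561F + 0x9856 = 0x0EE75
  0xEE75 + 0xD7F1 = 0x1C666 → wrap carry → 0xC667
  0xC667 + 0x3C6E = 0x102D5 → wrap carry → 0x02D6
  0x02D6 + 0xD834 = 0x0DB0A
  0xDB0A + 0x4548 = 0x12052 → wrap carry → 0x2053
One's-complement sum = 0x2053.
Checksum = ~0x2053 & 0xFFFF = 0xDFAC.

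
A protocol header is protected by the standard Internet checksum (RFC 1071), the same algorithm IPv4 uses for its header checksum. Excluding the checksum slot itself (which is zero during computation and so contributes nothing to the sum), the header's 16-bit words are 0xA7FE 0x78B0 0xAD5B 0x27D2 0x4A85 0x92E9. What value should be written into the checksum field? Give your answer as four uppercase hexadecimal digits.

2CB4

One's-complement addition (fold any carry out of bit 15 back into bit 0):
  0xA7FE + 0x78B0 = 0x120AE → wrap carry → 0x20AF
  0x20AF + 0xAD5B = 0x0CE0A
  0xCE0A + 0x27D2 = 0x0F5DC
  0xF5DC + 0x4A85 = 0x14061 → wrap carry → 0x4062
  0x4062 + 0x92E9 = 0x0D34B
One's-complement sum = 0xD34B.
Checksum = ~0xD34B & 0xFFFF = 0x2CB4.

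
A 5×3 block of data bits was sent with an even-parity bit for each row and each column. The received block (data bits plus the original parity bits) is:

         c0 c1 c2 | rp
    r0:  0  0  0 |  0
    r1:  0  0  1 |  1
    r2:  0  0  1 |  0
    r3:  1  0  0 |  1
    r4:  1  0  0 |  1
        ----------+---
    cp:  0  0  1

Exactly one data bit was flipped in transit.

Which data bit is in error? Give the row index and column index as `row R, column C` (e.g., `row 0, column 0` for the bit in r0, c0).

row 2, column 2

Recompute each row's even parity and compare to rp:
  r0: data parity 0, sent rp 0 → ok
  r1: data parity 1, sent rp 1 → ok
  r2: data parity 1, sent rp 0 → mismatch
  r3: data parity 1, sent rp 1 → ok
  r4: data parity 1, sent rp 1 → ok
Recompute each column's even parity and compare to cp:
  c0: data parity 0, sent cp 0 → ok
  c1: data parity 0, sent cp 0 → ok
  c2: data parity 0, sent cp 1 → mismatch
Exactly one row (r2) and one column (c2) fail → the flipped bit is at their intersection.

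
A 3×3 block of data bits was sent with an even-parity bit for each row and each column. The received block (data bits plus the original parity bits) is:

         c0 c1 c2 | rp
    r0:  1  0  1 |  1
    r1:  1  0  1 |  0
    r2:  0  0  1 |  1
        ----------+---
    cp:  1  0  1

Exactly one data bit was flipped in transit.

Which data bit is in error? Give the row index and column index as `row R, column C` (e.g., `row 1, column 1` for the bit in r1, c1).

Recompute each row's even parity and compare to rp:
  r0: data parity 0, sent rp 1 → mismatch
  r1: data parity 0, sent rp 0 → ok
  r2: data parity 1, sent rp 1 → ok
Recompute each column's even parity and compare to cp:
  c0: data parity 0, sent cp 1 → mismatch
  c1: data parity 0, sent cp 0 → ok
  c2: data parity 1, sent cp 1 → ok
Exactly one row (r0) and one column (c0) fail → the flipped bit is at their intersection.

row 0, column 0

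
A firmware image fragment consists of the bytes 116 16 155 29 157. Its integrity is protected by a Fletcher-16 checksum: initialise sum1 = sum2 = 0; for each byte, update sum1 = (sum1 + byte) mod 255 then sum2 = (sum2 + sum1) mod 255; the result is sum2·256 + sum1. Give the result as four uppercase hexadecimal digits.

Running sums (mod 255):
  after byte 0 (116): sum1=116, sum2=116
  after byte 1 (16): sum1=132, sum2=248
  after byte 2 (155): sum1=32, sum2=25
  after byte 3 (29): sum1=61, sum2=86
  after byte 4 (157): sum1=218, sum2=49
Checksum = sum2·256 + sum1 = 49·256 + 218 = 12762 = 0x31DA.

31DA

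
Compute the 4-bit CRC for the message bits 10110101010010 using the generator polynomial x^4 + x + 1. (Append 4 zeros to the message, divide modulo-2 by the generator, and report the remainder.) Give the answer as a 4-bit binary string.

0111

Append 4 zeros: 101101010100100000. Divide by 10011 (XOR where the leading bit is 1):
  pos 0: 10110 XOR 10011 = 00101
  pos 2: 10110 XOR 10011 = 00101
  pos 4: 10110 XOR 10011 = 00101
  pos 6: 10110 XOR 10011 = 00101
  pos 8: 10101 XOR 10011 = 00110
  pos 10: 11000 XOR 10011 = 01011
  pos 11: 10110 XOR 10011 = 00101
  pos 13: 10100 XOR 10011 = 00111
Remainder (last 4 bits) = 0111. This is the CRC / FCS.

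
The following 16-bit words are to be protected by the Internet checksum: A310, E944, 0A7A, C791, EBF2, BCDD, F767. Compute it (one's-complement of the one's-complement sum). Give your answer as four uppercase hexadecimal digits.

One's-complement addition (fold any carry out of bit 15 back into bit 0):
  0xA310 + 0xE944 = 0x18C54 → wrap carry → 0x8C55
  0x8C55 + 0x0A7A = 0x096CF
  0x96CF + 0xC791 = 0x15E60 → wrap carry → 0x5E61
  0x5E61 + 0xEBF2 = 0x14A53 → wrap carry → 0x4A54
  0x4A54 + 0xBCDD = 0x10731 → wrap carry → 0x0732
  0x0732 + 0xF767 = 0x0FE99
One's-complement sum = 0xFE99.
Checksum = ~0xFE99 & 0xFFFF = 0x0166.

0166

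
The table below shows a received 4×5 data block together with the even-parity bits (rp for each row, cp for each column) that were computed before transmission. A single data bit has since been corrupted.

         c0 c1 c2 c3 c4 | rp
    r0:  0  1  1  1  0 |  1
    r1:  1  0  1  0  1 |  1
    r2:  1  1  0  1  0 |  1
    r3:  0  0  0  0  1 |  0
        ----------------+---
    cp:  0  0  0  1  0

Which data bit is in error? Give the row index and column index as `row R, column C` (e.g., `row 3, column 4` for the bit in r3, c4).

row 3, column 3

Recompute each row's even parity and compare to rp:
  r0: data parity 1, sent rp 1 → ok
  r1: data parity 1, sent rp 1 → ok
  r2: data parity 1, sent rp 1 → ok
  r3: data parity 1, sent rp 0 → mismatch
Recompute each column's even parity and compare to cp:
  c0: data parity 0, sent cp 0 → ok
  c1: data parity 0, sent cp 0 → ok
  c2: data parity 0, sent cp 0 → ok
  c3: data parity 0, sent cp 1 → mismatch
  c4: data parity 0, sent cp 0 → ok
Exactly one row (r3) and one column (c3) fail → the flipped bit is at their intersection.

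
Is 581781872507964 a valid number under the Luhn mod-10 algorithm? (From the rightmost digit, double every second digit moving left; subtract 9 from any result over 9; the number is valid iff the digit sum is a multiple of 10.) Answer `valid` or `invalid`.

From the right, keep odd positions and double even positions (subtract 9 from any doubled value over 9):
  doubled (positions 2,4,...): 3 5 1 5 2 5 7 → sum 28
  kept (positions 1,3,...): 4 9 0 2 8 8 1 5 → sum 37
Total = 65.
65 mod 10 = 5, so the number is invalid.

invalid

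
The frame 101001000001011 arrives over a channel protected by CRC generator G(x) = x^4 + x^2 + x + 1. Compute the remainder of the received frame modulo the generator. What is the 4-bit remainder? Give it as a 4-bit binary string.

0000

Modulo-2 division of 101001000001011 by 10111:
  pos 0: 10100 XOR 10111 = 00011
  pos 3: 11100 XOR 10111 = 01011
  pos 4: 10110 XOR 10111 = 00001
  pos 8: 10010 XOR 10111 = 00101
  pos 10: 10111 XOR 10111 = 00000
Remainder = 0000 (zero — the frame passes the CRC check).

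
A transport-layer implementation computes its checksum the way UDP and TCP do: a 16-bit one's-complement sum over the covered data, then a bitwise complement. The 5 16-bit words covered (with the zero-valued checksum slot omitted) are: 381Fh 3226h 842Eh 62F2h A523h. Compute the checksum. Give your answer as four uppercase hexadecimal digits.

0976

One's-complement addition (fold any carry out of bit 15 back into bit 0):
  0x381F + 0x3226 = 0x06A45
  0x6A45 + 0x842E = 0x0EE73
  0xEE73 + 0x62F2 = 0x15165 → wrap carry → 0x5166
  0x5166 + 0xA523 = 0x0F689
One's-complement sum = 0xF689.
Checksum = ~0xF689 & 0xFFFF = 0x0976.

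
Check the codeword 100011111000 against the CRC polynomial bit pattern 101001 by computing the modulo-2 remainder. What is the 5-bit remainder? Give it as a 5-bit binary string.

Modulo-2 division of 100011111000 by 101001:
  pos 0: 100011 XOR 101001 = 001010
  pos 2: 101011 XOR 101001 = 000010
  pos 6: 101000 XOR 101001 = 000001
Remainder = 00001 (nonzero — an error is detected).

00001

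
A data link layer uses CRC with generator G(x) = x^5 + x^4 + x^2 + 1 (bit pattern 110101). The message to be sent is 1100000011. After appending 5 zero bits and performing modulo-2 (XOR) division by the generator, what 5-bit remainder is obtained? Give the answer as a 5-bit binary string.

Append 5 zeros: 110000001100000. Divide by 110101 (XOR where the leading bit is 1):
  pos 0: 110000 XOR 110101 = 000101
  pos 3: 101001 XOR 110101 = 011100
  pos 4: 111001 XOR 110101 = 001100
  pos 6: 110000 XOR 110101 = 000101
  pos 9: 101000 XOR 110101 = 011101
Remainder (last 5 bits) = 11101. This is the CRC / FCS.

11101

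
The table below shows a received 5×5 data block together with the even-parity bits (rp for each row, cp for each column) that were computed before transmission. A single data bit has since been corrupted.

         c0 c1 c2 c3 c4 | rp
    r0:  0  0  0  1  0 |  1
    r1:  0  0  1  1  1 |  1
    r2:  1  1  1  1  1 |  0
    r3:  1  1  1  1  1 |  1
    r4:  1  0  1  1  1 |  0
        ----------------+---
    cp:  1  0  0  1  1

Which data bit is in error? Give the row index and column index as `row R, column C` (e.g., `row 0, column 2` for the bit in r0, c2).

row 2, column 4

Recompute each row's even parity and compare to rp:
  r0: data parity 1, sent rp 1 → ok
  r1: data parity 1, sent rp 1 → ok
  r2: data parity 1, sent rp 0 → mismatch
  r3: data parity 1, sent rp 1 → ok
  r4: data parity 0, sent rp 0 → ok
Recompute each column's even parity and compare to cp:
  c0: data parity 1, sent cp 1 → ok
  c1: data parity 0, sent cp 0 → ok
  c2: data parity 0, sent cp 0 → ok
  c3: data parity 1, sent cp 1 → ok
  c4: data parity 0, sent cp 1 → mismatch
Exactly one row (r2) and one column (c4) fail → the flipped bit is at their intersection.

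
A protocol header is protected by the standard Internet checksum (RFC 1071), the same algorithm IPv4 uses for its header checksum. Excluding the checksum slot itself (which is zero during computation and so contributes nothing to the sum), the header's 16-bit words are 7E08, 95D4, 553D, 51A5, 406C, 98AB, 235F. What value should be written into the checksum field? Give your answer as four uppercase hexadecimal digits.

One's-complement addition (fold any carry out of bit 15 back into bit 0):
  0x7E08 + 0x95D4 = 0x113DC → wrap carry → 0x13DD
  0x13DD + 0x553D = 0x0691A
  0x691A + 0x51A5 = 0x0BABF
  0xBABF + 0x406C = 0x0FB2B
  0xFB2B + 0x98AB = 0x193D6 → wrap carry → 0x93D7
  0x93D7 + 0x235F = 0x0B736
One's-complement sum = 0xB736.
Checksum = ~0xB736 & 0xFFFF = 0x48C9.

48C9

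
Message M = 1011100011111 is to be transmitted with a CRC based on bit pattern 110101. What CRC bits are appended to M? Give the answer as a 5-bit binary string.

Append 5 zeros: 101110001111100000. Divide by 110101 (XOR where the leading bit is 1):
  pos 0: 101110 XOR 110101 = 011011
  pos 1: 110110 XOR 110101 = 000011
  pos 5: 110111 XOR 110101 = 000010
  pos 9: 101100 XOR 110101 = 011001
  pos 10: 110010 XOR 110101 = 000111
Remainder (last 5 bits) = 11100. This is the CRC / FCS.

11100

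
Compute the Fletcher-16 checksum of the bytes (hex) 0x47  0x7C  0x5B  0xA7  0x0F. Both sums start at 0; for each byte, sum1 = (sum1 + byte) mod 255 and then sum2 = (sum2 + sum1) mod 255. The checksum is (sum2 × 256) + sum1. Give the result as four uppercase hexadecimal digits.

Running sums (mod 255):
  after byte 0 (0x47): sum1=71, sum2=71
  after byte 1 (0x7C): sum1=195, sum2=11
  after byte 2 (0x5B): sum1=31, sum2=42
  after byte 3 (0xA7): sum1=198, sum2=240
  after byte 4 (0x0F): sum1=213, sum2=198
Checksum = sum2·256 + sum1 = 198·256 + 213 = 50901 = 0xC6D5.

C6D5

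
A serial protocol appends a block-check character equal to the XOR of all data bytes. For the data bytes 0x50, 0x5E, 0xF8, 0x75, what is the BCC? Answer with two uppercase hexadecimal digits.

83

XOR the bytes together:
  start with 0x50
  0x50 ⊕ 0x5E = 0x0E
  0x0E ⊕ 0xF8 = 0xF6
  0xF6 ⊕ 0x75 = 0x83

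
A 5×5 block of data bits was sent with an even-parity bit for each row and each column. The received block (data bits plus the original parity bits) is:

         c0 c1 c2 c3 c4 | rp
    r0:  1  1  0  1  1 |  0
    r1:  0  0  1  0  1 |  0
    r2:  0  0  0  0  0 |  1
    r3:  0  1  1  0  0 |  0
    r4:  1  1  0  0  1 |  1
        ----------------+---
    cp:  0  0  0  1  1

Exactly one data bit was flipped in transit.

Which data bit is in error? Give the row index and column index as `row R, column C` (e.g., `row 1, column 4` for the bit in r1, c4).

row 2, column 1

Recompute each row's even parity and compare to rp:
  r0: data parity 0, sent rp 0 → ok
  r1: data parity 0, sent rp 0 → ok
  r2: data parity 0, sent rp 1 → mismatch
  r3: data parity 0, sent rp 0 → ok
  r4: data parity 1, sent rp 1 → ok
Recompute each column's even parity and compare to cp:
  c0: data parity 0, sent cp 0 → ok
  c1: data parity 1, sent cp 0 → mismatch
  c2: data parity 0, sent cp 0 → ok
  c3: data parity 1, sent cp 1 → ok
  c4: data parity 1, sent cp 1 → ok
Exactly one row (r2) and one column (c1) fail → the flipped bit is at their intersection.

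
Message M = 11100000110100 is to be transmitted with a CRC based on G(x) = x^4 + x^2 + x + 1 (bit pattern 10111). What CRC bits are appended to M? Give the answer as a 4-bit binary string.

Append 4 zeros: 111000001101000000. Divide by 10111 (XOR where the leading bit is 1):
  pos 0: 11100 XOR 10111 = 01011
  pos 1: 10110 XOR 10111 = 00001
  pos 5: 10011 XOR 10111 = 00100
  pos 7: 10001 XOR 10111 = 00110
  pos 9: 11000 XOR 10111 = 01111
  pos 10: 11110 XOR 10111 = 01001
  pos 11: 10010 XOR 10111 = 00101
  pos 13: 10100 XOR 10111 = 00011
Remainder (last 4 bits) = 0011. This is the CRC / FCS.

0011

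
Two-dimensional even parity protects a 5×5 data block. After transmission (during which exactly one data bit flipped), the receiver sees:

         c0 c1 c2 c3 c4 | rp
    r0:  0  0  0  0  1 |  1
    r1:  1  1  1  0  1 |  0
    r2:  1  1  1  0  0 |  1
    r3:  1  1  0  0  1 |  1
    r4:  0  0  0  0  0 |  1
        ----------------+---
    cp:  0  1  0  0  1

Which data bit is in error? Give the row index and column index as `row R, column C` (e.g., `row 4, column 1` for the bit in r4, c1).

row 4, column 0

Recompute each row's even parity and compare to rp:
  r0: data parity 1, sent rp 1 → ok
  r1: data parity 0, sent rp 0 → ok
  r2: data parity 1, sent rp 1 → ok
  r3: data parity 1, sent rp 1 → ok
  r4: data parity 0, sent rp 1 → mismatch
Recompute each column's even parity and compare to cp:
  c0: data parity 1, sent cp 0 → mismatch
  c1: data parity 1, sent cp 1 → ok
  c2: data parity 0, sent cp 0 → ok
  c3: data parity 0, sent cp 0 → ok
  c4: data parity 1, sent cp 1 → ok
Exactly one row (r4) and one column (c0) fail → the flipped bit is at their intersection.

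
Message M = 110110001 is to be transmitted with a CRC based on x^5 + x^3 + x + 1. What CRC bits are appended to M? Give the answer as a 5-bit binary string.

Append 5 zeros: 11011000100000. Divide by 101011 (XOR where the leading bit is 1):
  pos 0: 110110 XOR 101011 = 011101
  pos 1: 111010 XOR 101011 = 010001
  pos 2: 100010 XOR 101011 = 001001
  pos 4: 100110 XOR 101011 = 001101
  pos 6: 110100 XOR 101011 = 011111
  pos 7: 111110 XOR 101011 = 010101
  pos 8: 101010 XOR 101011 = 000001
Remainder (last 5 bits) = 00001. This is the CRC / FCS.

00001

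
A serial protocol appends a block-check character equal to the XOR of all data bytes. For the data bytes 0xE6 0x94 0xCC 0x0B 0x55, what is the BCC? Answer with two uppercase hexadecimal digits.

E0

XOR the bytes together:
  start with 0xE6
  0xE6 ⊕ 0x94 = 0x72
  0x72 ⊕ 0xCC = 0xBE
  0xBE ⊕ 0x0B = 0xB5
  0xB5 ⊕ 0x55 = 0xE0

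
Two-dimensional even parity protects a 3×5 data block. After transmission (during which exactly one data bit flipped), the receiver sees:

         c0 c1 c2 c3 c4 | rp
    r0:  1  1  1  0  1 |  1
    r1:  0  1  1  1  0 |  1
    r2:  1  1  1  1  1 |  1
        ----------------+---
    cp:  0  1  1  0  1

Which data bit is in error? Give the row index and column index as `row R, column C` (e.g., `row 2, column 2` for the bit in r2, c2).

Recompute each row's even parity and compare to rp:
  r0: data parity 0, sent rp 1 → mismatch
  r1: data parity 1, sent rp 1 → ok
  r2: data parity 1, sent rp 1 → ok
Recompute each column's even parity and compare to cp:
  c0: data parity 0, sent cp 0 → ok
  c1: data parity 1, sent cp 1 → ok
  c2: data parity 1, sent cp 1 → ok
  c3: data parity 0, sent cp 0 → ok
  c4: data parity 0, sent cp 1 → mismatch
Exactly one row (r0) and one column (c4) fail → the flipped bit is at their intersection.

row 0, column 4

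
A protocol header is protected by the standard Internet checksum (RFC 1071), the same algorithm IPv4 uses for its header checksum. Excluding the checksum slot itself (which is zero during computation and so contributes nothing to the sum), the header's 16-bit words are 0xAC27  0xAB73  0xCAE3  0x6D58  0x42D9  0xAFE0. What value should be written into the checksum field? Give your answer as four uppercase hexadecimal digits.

7D6E

One's-complement addition (fold any carry out of bit 15 back into bit 0):
  0xAC27 + 0xAB73 = 0x1579A → wrap carry → 0x579B
  0x579B + 0xCAE3 = 0x1227E → wrap carry → 0x227F
  0x227F + 0x6D58 = 0x08FD7
  0x8FD7 + 0x42D9 = 0x0D2B0
  0xD2B0 + 0xAFE0 = 0x18290 → wrap carry → 0x8291
One's-complement sum = 0x8291.
Checksum = ~0x8291 & 0xFFFF = 0x7D6E.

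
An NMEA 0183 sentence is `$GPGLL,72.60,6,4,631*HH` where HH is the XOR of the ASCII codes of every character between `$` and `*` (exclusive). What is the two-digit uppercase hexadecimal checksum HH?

XOR the ASCII codes of the payload characters:
  'G' = 0x47 → acc = 0x47
  'P' = 0x50 → acc = 0x17
  'G' = 0x47 → acc = 0x50
  'L' = 0x4C → acc = 0x1C
  'L' = 0x4C → acc = 0x50
  ',' = 0x2C → acc = 0x7C
  '7' = 0x37 → acc = 0x4B
  '2' = 0x32 → acc = 0x79
  '.' = 0x2E → acc = 0x57
  '6' = 0x36 → acc = 0x61
  '0' = 0x30 → acc = 0x51
  ',' = 0x2C → acc = 0x7D
  '6' = 0x36 → acc = 0x4B
  ',' = 0x2C → acc = 0x67
  '4' = 0x34 → acc = 0x53
  ',' = 0x2C → acc = 0x7F
  '6' = 0x36 → acc = 0x49
  '3' = 0x33 → acc = 0x7A
  '1' = 0x31 → acc = 0x4B
Checksum = 0x4B.

4B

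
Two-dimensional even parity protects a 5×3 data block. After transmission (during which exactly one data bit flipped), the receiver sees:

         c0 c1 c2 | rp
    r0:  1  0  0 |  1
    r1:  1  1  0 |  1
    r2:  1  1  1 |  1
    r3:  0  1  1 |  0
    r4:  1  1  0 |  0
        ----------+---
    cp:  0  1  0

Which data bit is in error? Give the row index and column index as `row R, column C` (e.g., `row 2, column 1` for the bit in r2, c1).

Recompute each row's even parity and compare to rp:
  r0: data parity 1, sent rp 1 → ok
  r1: data parity 0, sent rp 1 → mismatch
  r2: data parity 1, sent rp 1 → ok
  r3: data parity 0, sent rp 0 → ok
  r4: data parity 0, sent rp 0 → ok
Recompute each column's even parity and compare to cp:
  c0: data parity 0, sent cp 0 → ok
  c1: data parity 0, sent cp 1 → mismatch
  c2: data parity 0, sent cp 0 → ok
Exactly one row (r1) and one column (c1) fail → the flipped bit is at their intersection.

row 1, column 1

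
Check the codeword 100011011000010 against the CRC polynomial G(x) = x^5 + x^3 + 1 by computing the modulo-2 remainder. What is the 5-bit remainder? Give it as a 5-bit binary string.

10000

Modulo-2 division of 100011011000010 by 101001:
  pos 0: 100011 XOR 101001 = 001010
  pos 2: 101001 XOR 101001 = 000000
  pos 8: 100001 XOR 101001 = 001000
Remainder = 10000 (nonzero — an error is detected).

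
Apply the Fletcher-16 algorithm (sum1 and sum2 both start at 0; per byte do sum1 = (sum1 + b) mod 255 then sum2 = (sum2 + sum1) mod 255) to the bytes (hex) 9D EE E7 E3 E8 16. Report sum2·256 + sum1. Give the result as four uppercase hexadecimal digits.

Running sums (mod 255):
  after byte 0 (9D): sum1=157, sum2=157
  after byte 1 (EE): sum1=140, sum2=42
  after byte 2 (E7): sum1=116, sum2=158
  after byte 3 (E3): sum1=88, sum2=246
  after byte 4 (E8): sum1=65, sum2=56
  after byte 5 (16): sum1=87, sum2=143
Checksum = sum2·256 + sum1 = 143·256 + 87 = 36695 = 0x8F57.

8F57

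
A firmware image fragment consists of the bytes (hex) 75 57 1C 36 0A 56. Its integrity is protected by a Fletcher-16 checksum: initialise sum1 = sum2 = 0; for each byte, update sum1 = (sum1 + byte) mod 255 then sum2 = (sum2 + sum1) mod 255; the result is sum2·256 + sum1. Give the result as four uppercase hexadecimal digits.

F27F

Running sums (mod 255):
  after byte 0 (75): sum1=117, sum2=117
  after byte 1 (57): sum1=204, sum2=66
  after byte 2 (1C): sum1=232, sum2=43
  after byte 3 (36): sum1=31, sum2=74
  after byte 4 (0A): sum1=41, sum2=115
  after byte 5 (56): sum1=127, sum2=242
Checksum = sum2·256 + sum1 = 242·256 + 127 = 62079 = 0xF27F.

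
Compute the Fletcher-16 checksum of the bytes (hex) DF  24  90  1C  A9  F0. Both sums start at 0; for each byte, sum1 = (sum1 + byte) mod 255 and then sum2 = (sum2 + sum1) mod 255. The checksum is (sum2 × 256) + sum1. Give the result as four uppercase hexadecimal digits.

Running sums (mod 255):
  after byte 0 (DF): sum1=223, sum2=223
  after byte 1 (24): sum1=4, sum2=227
  after byte 2 (90): sum1=148, sum2=120
  after byte 3 (1C): sum1=176, sum2=41
  after byte 4 (A9): sum1=90, sum2=131
  after byte 5 (F0): sum1=75, sum2=206
Checksum = sum2·256 + sum1 = 206·256 + 75 = 52811 = 0xCE4B.

CE4B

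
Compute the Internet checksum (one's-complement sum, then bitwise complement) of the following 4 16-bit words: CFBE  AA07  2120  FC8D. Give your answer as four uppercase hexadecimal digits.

One's-complement addition (fold any carry out of bit 15 back into bit 0):
  0xCFBE + 0xAA07 = 0x179C5 → wrap carry → 0x79C6
  0x79C6 + 0x2120 = 0x09AE6
  0x9AE6 + 0xFC8D = 0x19773 → wrap carry → 0x9774
One's-complement sum = 0x9774.
Checksum = ~0x9774 & 0xFFFF = 0x688B.

688B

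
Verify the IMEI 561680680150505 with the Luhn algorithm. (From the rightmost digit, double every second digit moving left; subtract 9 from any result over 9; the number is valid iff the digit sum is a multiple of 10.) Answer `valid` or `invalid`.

From the right, keep odd positions and double even positions (subtract 9 from any doubled value over 9):
  doubled (positions 2,4,...): 0 0 2 7 0 3 3 → sum 15
  kept (positions 1,3,...): 5 5 5 0 6 8 1 5 → sum 35
Total = 50.
50 mod 10 = 0, so the number is valid.

valid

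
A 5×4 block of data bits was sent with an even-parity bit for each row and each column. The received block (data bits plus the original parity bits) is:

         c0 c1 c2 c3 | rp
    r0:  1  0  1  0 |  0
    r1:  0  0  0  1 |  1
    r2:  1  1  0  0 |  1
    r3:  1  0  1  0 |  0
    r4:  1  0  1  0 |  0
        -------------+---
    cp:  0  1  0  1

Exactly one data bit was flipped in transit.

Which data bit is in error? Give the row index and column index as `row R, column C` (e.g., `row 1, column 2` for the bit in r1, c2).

row 2, column 2

Recompute each row's even parity and compare to rp:
  r0: data parity 0, sent rp 0 → ok
  r1: data parity 1, sent rp 1 → ok
  r2: data parity 0, sent rp 1 → mismatch
  r3: data parity 0, sent rp 0 → ok
  r4: data parity 0, sent rp 0 → ok
Recompute each column's even parity and compare to cp:
  c0: data parity 0, sent cp 0 → ok
  c1: data parity 1, sent cp 1 → ok
  c2: data parity 1, sent cp 0 → mismatch
  c3: data parity 1, sent cp 1 → ok
Exactly one row (r2) and one column (c2) fail → the flipped bit is at their intersection.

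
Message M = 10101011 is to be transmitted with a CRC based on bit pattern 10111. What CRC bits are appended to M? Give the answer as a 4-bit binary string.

Append 4 zeros: 101010110000. Divide by 10111 (XOR where the leading bit is 1):
  pos 0: 10101 XOR 10111 = 00010
  pos 3: 10011 XOR 10111 = 00100
  pos 5: 10000 XOR 10111 = 00111
  pos 7: 11100 XOR 10111 = 01011
Remainder (last 4 bits) = 1011. This is the CRC / FCS.

1011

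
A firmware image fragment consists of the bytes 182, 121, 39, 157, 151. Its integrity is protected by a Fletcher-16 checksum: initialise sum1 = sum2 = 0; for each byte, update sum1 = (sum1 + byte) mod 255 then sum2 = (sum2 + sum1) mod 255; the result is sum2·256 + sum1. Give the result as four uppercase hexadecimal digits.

BF8C

Running sums (mod 255):
  after byte 0 (182): sum1=182, sum2=182
  after byte 1 (121): sum1=48, sum2=230
  after byte 2 (39): sum1=87, sum2=62
  after byte 3 (157): sum1=244, sum2=51
  after byte 4 (151): sum1=140, sum2=191
Checksum = sum2·256 + sum1 = 191·256 + 140 = 49036 = 0xBF8C.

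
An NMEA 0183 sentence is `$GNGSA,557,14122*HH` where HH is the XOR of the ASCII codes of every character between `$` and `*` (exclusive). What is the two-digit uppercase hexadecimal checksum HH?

XOR the ASCII codes of the payload characters:
  'G' = 0x47 → acc = 0x47
  'N' = 0x4E → acc = 0x09
  'G' = 0x47 → acc = 0x4E
  'S' = 0x53 → acc = 0x1D
  'A' = 0x41 → acc = 0x5C
  ',' = 0x2C → acc = 0x70
  '5' = 0x35 → acc = 0x45
  '5' = 0x35 → acc = 0x70
  '7' = 0x37 → acc = 0x47
  ',' = 0x2C → acc = 0x6B
  '1' = 0x31 → acc = 0x5A
  '4' = 0x34 → acc = 0x6E
  '1' = 0x31 → acc = 0x5F
  '2' = 0x32 → acc = 0x6D
  '2' = 0x32 → acc = 0x5F
Checksum = 0x5F.

5F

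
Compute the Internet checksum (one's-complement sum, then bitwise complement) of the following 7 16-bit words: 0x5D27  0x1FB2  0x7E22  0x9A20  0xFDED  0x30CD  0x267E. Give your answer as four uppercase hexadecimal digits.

15AA

One's-complement addition (fold any carry out of bit 15 back into bit 0):
  0x5D27 + 0x1FB2 = 0x07CD9
  0x7CD9 + 0x7E22 = 0x0FAFB
  0xFAFB + 0x9A20 = 0x1951B → wrap carry → 0x951C
  0x951C + 0xFDED = 0x19309 → wrap carry → 0x930A
  0x930A + 0x30CD = 0x0C3D7
  0xC3D7 + 0x267E = 0x0EA55
One's-complement sum = 0xEA55.
Checksum = ~0xEA55 & 0xFFFF = 0x15AA.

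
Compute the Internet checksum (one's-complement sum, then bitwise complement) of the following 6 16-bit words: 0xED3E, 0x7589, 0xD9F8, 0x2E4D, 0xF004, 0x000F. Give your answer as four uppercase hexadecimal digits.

One's-complement addition (fold any carry out of bit 15 back into bit 0):
  0xED3E + 0x7589 = 0x162C7 → wrap carry → 0x62C8
  0x62C8 + 0xD9F8 = 0x13CC0 → wrap carry → 0x3CC1
  0x3CC1 + 0x2E4D = 0x06B0E
  0x6B0E + 0xF004 = 0x15B12 → wrap carry → 0x5B13
  0x5B13 + 0x000F = 0x05B22
One's-complement sum = 0x5B22.
Checksum = ~0x5B22 & 0xFFFF = 0xA4DD.

A4DD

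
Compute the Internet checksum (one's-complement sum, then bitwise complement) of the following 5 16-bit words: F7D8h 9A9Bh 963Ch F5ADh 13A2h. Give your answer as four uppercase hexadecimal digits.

One's-complement addition (fold any carry out of bit 15 back into bit 0):
  0xF7D8 + 0x9A9B = 0x19273 → wrap carry → 0x9274
  0x9274 + 0x963C = 0x128B0 → wrap carry → 0x28B1
  0x28B1 + 0xF5AD = 0x11E5E → wrap carry → 0x1E5F
  0x1E5F + 0x13A2 = 0x03201
One's-complement sum = 0x3201.
Checksum = ~0x3201 & 0xFFFF = 0xCDFE.

CDFE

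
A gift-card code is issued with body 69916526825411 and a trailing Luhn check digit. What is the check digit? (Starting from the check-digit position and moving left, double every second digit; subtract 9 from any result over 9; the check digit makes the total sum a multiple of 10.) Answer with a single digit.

Partial digits right→left: 1 1 4 5 2 8 6 2 5 6 1 9 9 6
Double every second digit counting from the check-digit position (so the 1st, 3rd, 5th, ... of the partial from the right).
  doubled (with −9 where >9): 2 8 4 3 1 2 9 → sum 29
  kept as-is: 1 5 8 2 6 9 6 → sum 37
Total = 29 + 37 = 66.
Check digit = (10 − (66 mod 10)) mod 10 = 4.

4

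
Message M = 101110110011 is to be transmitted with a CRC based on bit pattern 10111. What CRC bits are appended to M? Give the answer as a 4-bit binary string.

Append 4 zeros: 1011101100110000. Divide by 10111 (XOR where the leading bit is 1):
  pos 0: 10111 XOR 10111 = 00000
  pos 6: 11001 XOR 10111 = 01110
  pos 7: 11101 XOR 10111 = 01010
  pos 8: 10100 XOR 10111 = 00011
  pos 11: 11000 XOR 10111 = 01111
Remainder (last 4 bits) = 1111. This is the CRC / FCS.

1111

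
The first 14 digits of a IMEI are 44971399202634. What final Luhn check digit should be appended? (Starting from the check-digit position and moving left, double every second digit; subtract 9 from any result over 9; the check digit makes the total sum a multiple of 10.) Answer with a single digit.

Partial digits right→left: 4 3 6 2 0 2 9 9 3 1 7 9 4 4
Double every second digit counting from the check-digit position (so the 1st, 3rd, 5th, ... of the partial from the right).
  doubled (with −9 where >9): 8 3 0 9 6 5 8 → sum 39
  kept as-is: 3 2 2 9 1 9 4 → sum 30
Total = 39 + 30 = 69.
Check digit = (10 − (69 mod 10)) mod 10 = 1.

1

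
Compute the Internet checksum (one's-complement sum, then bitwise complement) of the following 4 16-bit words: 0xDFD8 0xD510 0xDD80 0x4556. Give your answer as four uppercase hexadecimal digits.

One's-complement addition (fold any carry out of bit 15 back into bit 0):
  0xDFD8 + 0xD510 = 0x1B4E8 → wrap carry → 0xB4E9
  0xB4E9 + 0xDD80 = 0x19269 → wrap carry → 0x926A
  0x926A + 0x4556 = 0x0D7C0
One's-complement sum = 0xD7C0.
Checksum = ~0xD7C0 & 0xFFFF = 0x283F.

283F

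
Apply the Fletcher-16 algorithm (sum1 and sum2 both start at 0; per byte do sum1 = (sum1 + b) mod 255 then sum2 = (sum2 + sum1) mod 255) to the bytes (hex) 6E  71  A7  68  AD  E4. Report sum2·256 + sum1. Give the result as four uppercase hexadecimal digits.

Running sums (mod 255):
  after byte 0 (6E): sum1=110, sum2=110
  after byte 1 (71): sum1=223, sum2=78
  after byte 2 (A7): sum1=135, sum2=213
  after byte 3 (68): sum1=239, sum2=197
  after byte 4 (AD): sum1=157, sum2=99
  after byte 5 (E4): sum1=130, sum2=229
Checksum = sum2·256 + sum1 = 229·256 + 130 = 58754 = 0xE582.

E582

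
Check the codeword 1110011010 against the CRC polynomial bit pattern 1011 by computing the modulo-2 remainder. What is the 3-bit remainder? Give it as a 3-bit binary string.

000

Modulo-2 division of 1110011010 by 1011:
  pos 0: 1110 XOR 1011 = 0101
  pos 1: 1010 XOR 1011 = 0001
  pos 4: 1110 XOR 1011 = 0101
  pos 5: 1011 XOR 1011 = 0000
Remainder = 000 (zero — the frame passes the CRC check).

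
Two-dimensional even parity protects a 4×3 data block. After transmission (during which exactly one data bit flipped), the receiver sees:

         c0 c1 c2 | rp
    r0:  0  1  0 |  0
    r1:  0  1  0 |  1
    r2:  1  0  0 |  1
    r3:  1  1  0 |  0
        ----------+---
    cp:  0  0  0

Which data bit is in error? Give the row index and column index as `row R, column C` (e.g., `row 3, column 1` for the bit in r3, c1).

row 0, column 1

Recompute each row's even parity and compare to rp:
  r0: data parity 1, sent rp 0 → mismatch
  r1: data parity 1, sent rp 1 → ok
  r2: data parity 1, sent rp 1 → ok
  r3: data parity 0, sent rp 0 → ok
Recompute each column's even parity and compare to cp:
  c0: data parity 0, sent cp 0 → ok
  c1: data parity 1, sent cp 0 → mismatch
  c2: data parity 0, sent cp 0 → ok
Exactly one row (r0) and one column (c1) fail → the flipped bit is at their intersection.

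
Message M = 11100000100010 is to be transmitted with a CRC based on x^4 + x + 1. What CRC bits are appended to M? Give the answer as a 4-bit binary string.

1011

Append 4 zeros: 111000001000100000. Divide by 10011 (XOR where the leading bit is 1):
  pos 0: 11100 XOR 10011 = 01111
  pos 1: 11110 XOR 10011 = 01101
  pos 2: 11010 XOR 10011 = 01001
  pos 3: 10010 XOR 10011 = 00001
  pos 7: 11000 XOR 10011 = 01011
  pos 8: 10111 XOR 10011 = 00100
  pos 10: 10000 XOR 10011 = 00011
  pos 13: 11000 XOR 10011 = 01011
Remainder (last 4 bits) = 1011. This is the CRC / FCS.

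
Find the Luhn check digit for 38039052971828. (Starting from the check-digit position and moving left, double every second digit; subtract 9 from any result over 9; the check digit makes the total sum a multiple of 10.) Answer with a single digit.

5

Partial digits right→left: 8 2 8 1 7 9 2 5 0 9 3 0 8 3
Double every second digit counting from the check-digit position (so the 1st, 3rd, 5th, ... of the partial from the right).
  doubled (with −9 where >9): 7 7 5 4 0 6 7 → sum 36
  kept as-is: 2 1 9 5 9 0 3 → sum 29
Total = 36 + 29 = 65.
Check digit = (10 − (65 mod 10)) mod 10 = 5.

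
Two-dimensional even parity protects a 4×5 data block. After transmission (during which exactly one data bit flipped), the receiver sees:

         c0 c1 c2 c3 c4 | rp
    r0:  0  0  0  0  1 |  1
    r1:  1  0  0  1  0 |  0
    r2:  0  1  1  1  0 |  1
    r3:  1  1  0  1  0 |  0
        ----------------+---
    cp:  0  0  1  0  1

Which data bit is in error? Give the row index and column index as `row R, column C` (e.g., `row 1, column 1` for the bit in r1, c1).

row 3, column 3

Recompute each row's even parity and compare to rp:
  r0: data parity 1, sent rp 1 → ok
  r1: data parity 0, sent rp 0 → ok
  r2: data parity 1, sent rp 1 → ok
  r3: data parity 1, sent rp 0 → mismatch
Recompute each column's even parity and compare to cp:
  c0: data parity 0, sent cp 0 → ok
  c1: data parity 0, sent cp 0 → ok
  c2: data parity 1, sent cp 1 → ok
  c3: data parity 1, sent cp 0 → mismatch
  c4: data parity 1, sent cp 1 → ok
Exactly one row (r3) and one column (c3) fail → the flipped bit is at their intersection.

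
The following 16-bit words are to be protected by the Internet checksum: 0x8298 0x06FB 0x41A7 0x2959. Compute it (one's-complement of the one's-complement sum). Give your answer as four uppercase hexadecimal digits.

0B6C

One's-complement addition (fold any carry out of bit 15 back into bit 0):
  0x8298 + 0x06FB = 0x08993
  0x8993 + 0x41A7 = 0x0CB3A
  0xCB3A + 0x2959 = 0x0F493
One's-complement sum = 0xF493.
Checksum = ~0xF493 & 0xFFFF = 0x0B6C.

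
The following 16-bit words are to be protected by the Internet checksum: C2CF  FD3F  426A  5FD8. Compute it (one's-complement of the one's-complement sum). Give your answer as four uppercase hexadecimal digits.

One's-complement addition (fold any carry out of bit 15 back into bit 0):
  0xC2CF + 0xFD3F = 0x1C00E → wrap carry → 0xC00F
  0xC00F + 0x426A = 0x10279 → wrap carry → 0x027A
  0x027A + 0x5FD8 = 0x06252
One's-complement sum = 0x6252.
Checksum = ~0x6252 & 0xFFFF = 0x9DAD.

9DAD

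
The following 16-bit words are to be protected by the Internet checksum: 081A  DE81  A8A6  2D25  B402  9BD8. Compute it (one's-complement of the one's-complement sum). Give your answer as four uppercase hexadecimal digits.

F3BC

One's-complement addition (fold any carry out of bit 15 back into bit 0):
  0x081A + 0xDE81 = 0x0E69B
  0xE69B + 0xA8A6 = 0x18F41 → wrap carry → 0x8F42
  0x8F42 + 0x2D25 = 0x0BC67
  0xBC67 + 0xB402 = 0x17069 → wrap carry → 0x706A
  0x706A + 0x9BD8 = 0x10C42 → wrap carry → 0x0C43
One's-complement sum = 0x0C43.
Checksum = ~0x0C43 & 0xFFFF = 0xF3BC.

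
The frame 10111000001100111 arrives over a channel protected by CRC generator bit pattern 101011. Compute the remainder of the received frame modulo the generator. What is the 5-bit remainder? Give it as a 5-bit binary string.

Modulo-2 division of 10111000001100111 by 101011:
  pos 0: 101110 XOR 101011 = 000101
  pos 3: 101000 XOR 101011 = 000011
  pos 7: 110110 XOR 101011 = 011101
  pos 8: 111010 XOR 101011 = 010001
  pos 9: 100011 XOR 101011 = 001000
  pos 11: 100011 XOR 101011 = 001000
Remainder = 01000 (nonzero — an error is detected).

01000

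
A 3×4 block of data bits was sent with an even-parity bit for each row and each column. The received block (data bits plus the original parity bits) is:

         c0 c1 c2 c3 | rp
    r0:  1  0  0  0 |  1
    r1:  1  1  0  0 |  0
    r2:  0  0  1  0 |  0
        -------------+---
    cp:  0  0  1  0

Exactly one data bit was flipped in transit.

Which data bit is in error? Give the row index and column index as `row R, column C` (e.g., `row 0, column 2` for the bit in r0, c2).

Recompute each row's even parity and compare to rp:
  r0: data parity 1, sent rp 1 → ok
  r1: data parity 0, sent rp 0 → ok
  r2: data parity 1, sent rp 0 → mismatch
Recompute each column's even parity and compare to cp:
  c0: data parity 0, sent cp 0 → ok
  c1: data parity 1, sent cp 0 → mismatch
  c2: data parity 1, sent cp 1 → ok
  c3: data parity 0, sent cp 0 → ok
Exactly one row (r2) and one column (c1) fail → the flipped bit is at their intersection.

row 2, column 1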